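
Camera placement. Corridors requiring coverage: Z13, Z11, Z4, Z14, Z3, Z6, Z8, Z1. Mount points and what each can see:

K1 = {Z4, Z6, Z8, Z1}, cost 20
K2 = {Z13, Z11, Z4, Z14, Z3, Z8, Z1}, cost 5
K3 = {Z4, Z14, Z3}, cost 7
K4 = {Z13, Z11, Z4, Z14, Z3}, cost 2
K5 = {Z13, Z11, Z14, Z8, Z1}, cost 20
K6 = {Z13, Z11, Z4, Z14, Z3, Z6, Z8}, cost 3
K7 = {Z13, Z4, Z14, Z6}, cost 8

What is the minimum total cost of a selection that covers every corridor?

8

K2, K6 cover every corridor at cost 5 + 3 = 8.
Any cover uses at least 2 camera mounts; among all covering selections none totals below 8.
Greedy by coverage-per-cost would pick K4, K6, K2 for 10 — worse than the optimum 8.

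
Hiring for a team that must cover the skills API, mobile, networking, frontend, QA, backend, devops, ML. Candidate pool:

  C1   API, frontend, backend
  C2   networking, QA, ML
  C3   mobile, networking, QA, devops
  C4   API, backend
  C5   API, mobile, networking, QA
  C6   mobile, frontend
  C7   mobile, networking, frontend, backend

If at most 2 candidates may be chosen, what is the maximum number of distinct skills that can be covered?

Choosing C1, C3 covers {API, mobile, networking, frontend, QA, backend, devops} — 7 skills.
No choice of 2 candidates does better; here ML is left uncovered.

7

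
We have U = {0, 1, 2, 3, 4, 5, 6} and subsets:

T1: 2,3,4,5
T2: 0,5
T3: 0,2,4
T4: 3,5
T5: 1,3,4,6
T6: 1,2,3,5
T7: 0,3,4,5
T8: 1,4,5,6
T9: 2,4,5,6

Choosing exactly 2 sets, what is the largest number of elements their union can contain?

6

Choosing T1, T5 covers {1, 2, 3, 4, 5, 6} — 6 elements.
No choice of 2 sets does better; here 0 is left uncovered.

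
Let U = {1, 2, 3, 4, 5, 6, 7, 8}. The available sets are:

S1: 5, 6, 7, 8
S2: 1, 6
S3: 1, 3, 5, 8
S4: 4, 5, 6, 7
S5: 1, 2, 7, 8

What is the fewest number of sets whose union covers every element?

S3, S4, S5 together cover {1, 2, 3, 4, 5, 6, 7, 8} — every element.
No 2 of the 5 sets cover everything (all 10 pairs fall short), so 3 is minimum.
Greedy (largest uncovered first) would take S1, S3, S4, S5 — 4 sets — but 3 suffice.

3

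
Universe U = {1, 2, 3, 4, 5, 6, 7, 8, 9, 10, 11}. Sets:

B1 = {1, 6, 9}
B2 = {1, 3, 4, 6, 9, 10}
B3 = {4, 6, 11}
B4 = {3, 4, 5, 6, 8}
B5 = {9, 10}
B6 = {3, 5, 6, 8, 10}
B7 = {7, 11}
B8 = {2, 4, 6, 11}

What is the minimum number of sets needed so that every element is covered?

B1, B6, B7, B8 together cover {1, 2, 3, 4, 5, 6, 7, 8, 9, 10, 11} — every element.
No 3 of the 8 sets cover everything (all 56 triples fall short), so 4 is minimum.

4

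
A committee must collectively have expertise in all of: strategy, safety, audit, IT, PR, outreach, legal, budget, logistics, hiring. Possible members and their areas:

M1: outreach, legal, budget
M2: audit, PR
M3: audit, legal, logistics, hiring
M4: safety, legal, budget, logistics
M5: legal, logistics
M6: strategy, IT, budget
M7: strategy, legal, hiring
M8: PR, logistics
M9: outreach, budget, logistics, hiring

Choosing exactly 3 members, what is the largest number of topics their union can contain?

Choosing M1, M3, M6 covers {strategy, audit, IT, outreach, legal, budget, logistics, hiring} — 8 topics.
No choice of 3 members does better; here safety, PR are left uncovered.

8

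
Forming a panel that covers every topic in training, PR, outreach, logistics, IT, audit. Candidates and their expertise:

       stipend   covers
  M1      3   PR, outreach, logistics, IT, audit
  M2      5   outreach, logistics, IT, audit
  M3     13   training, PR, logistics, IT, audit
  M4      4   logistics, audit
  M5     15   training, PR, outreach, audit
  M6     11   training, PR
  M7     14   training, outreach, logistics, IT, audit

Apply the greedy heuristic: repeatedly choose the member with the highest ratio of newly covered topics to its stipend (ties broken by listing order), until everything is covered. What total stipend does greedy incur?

14

Pick 1: M1 adds 5 new (PR, outreach, logistics, IT, audit) at stipend 3 (ratio 5/3).
Pick 2: M6 adds 1 new (training) at stipend 11 (ratio 1/11).
Greedy total stipend: 3 + 11 = 14.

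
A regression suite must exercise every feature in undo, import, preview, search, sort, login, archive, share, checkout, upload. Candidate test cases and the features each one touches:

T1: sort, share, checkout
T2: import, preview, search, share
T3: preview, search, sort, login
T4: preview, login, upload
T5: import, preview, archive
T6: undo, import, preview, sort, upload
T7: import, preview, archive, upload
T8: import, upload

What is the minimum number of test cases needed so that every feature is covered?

4

T1, T3, T5, T6 together cover {undo, import, preview, search, sort, login, archive, share, checkout, upload} — every feature.
No 3 of the 8 test cases cover everything (all 56 triples fall short), so 4 is minimum.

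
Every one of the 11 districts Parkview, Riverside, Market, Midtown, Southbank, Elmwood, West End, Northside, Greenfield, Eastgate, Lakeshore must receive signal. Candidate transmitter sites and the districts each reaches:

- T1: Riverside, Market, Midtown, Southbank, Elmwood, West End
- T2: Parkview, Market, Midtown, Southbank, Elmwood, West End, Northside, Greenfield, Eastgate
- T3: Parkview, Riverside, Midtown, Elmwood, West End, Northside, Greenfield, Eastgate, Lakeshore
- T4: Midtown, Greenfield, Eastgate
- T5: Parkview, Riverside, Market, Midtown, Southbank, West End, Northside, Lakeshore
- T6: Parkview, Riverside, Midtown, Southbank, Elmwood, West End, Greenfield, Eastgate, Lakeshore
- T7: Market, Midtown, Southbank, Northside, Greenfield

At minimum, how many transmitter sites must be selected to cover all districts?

T1, T3 together cover {Parkview, Riverside, Market, Midtown, Southbank, Elmwood, West End, Northside, Greenfield, Eastgate, Lakeshore} — every district.
No single transmitter site contains all 11 districts, so 2 is optimal.

2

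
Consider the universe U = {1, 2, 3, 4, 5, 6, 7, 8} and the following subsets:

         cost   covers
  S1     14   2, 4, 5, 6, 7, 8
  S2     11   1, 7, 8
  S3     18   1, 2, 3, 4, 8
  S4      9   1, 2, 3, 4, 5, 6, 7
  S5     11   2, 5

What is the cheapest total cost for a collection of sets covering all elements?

20

S2, S4 cover every element at cost 11 + 9 = 20.
Any cover uses at least 2 sets; among all covering selections none totals below 20.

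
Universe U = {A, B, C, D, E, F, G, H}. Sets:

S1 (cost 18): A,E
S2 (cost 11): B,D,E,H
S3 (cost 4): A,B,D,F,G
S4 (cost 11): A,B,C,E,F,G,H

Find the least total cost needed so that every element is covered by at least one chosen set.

S3, S4 cover every element at cost 4 + 11 = 15.
Any cover uses at least 2 sets; among all covering selections none totals below 15.

15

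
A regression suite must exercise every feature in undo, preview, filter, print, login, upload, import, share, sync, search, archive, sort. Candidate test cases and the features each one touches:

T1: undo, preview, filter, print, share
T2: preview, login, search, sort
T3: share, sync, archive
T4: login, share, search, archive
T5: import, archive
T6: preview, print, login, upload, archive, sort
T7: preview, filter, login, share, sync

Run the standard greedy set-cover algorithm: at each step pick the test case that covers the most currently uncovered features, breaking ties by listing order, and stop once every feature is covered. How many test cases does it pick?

5

Pick 1: T6 covers 6 new features (preview, print, login, upload, archive, sort).
Pick 2: T1 covers 3 new features (undo, filter, share).
Pick 3: T2 covers 1 new features (search).
Pick 4: T3 covers 1 new features (sync).
Pick 5: T5 covers 1 new features (import).
Greedy uses 5 test cases.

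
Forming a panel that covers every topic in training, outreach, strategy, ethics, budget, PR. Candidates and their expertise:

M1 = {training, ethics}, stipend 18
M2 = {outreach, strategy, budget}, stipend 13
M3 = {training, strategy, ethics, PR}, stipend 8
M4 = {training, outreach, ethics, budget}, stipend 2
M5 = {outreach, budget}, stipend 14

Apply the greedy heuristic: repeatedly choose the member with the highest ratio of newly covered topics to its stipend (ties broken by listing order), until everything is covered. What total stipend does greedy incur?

10

Pick 1: M4 adds 4 new (training, outreach, ethics, budget) at stipend 2 (ratio 4/2).
Pick 2: M3 adds 2 new (strategy, PR) at stipend 8 (ratio 2/8).
Greedy total stipend: 2 + 8 = 10.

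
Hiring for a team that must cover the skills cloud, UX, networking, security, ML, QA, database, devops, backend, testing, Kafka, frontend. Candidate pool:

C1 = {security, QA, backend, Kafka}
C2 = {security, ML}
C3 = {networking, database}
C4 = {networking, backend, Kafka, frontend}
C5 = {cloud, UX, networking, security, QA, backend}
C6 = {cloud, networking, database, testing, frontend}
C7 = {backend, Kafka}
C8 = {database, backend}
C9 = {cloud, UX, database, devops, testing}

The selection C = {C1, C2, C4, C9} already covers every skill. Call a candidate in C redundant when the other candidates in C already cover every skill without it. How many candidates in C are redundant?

0

Drop C1: QA uncovered — not redundant.
Drop C2: ML uncovered — not redundant.
Drop C4: networking, frontend uncovered — not redundant.
Drop C9: cloud, UX, database, devops, … uncovered — not redundant.
None of the candidates in C is redundant.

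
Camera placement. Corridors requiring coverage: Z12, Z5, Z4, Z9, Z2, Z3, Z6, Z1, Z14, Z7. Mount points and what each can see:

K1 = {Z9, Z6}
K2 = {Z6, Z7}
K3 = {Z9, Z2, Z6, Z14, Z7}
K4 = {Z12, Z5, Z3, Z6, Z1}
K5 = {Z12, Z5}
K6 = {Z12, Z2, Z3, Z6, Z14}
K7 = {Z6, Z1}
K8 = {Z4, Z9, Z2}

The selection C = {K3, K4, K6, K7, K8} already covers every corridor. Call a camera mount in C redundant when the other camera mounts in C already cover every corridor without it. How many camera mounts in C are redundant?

2

Drop K3: Z7 uncovered — not redundant.
Drop K4: Z5 uncovered — not redundant.
Drop K6: the rest still cover every corridor — redundant.
Drop K7: the rest still cover every corridor — redundant.
Drop K8: Z4 uncovered — not redundant.
2 redundant: K6, K7.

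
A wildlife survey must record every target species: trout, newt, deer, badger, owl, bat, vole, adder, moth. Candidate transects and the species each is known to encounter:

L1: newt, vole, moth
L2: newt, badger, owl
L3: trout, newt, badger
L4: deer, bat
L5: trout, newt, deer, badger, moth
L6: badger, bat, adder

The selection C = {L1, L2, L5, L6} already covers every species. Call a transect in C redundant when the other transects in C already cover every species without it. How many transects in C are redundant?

Drop L1: vole uncovered — not redundant.
Drop L2: owl uncovered — not redundant.
Drop L5: trout, deer uncovered — not redundant.
Drop L6: bat, adder uncovered — not redundant.
None of the transects in C is redundant.

0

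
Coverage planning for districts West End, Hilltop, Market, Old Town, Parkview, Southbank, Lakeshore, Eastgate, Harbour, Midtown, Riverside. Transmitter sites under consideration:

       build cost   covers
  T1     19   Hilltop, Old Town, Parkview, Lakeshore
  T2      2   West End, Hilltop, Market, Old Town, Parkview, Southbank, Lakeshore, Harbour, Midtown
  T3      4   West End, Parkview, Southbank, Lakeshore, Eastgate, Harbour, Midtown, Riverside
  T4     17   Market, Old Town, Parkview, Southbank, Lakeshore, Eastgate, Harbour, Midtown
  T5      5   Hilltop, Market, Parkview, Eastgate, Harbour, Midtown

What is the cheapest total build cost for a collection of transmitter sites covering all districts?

6

T2, T3 cover every district at build cost 2 + 4 = 6.
Any cover uses at least 2 transmitter sites; among all covering selections none totals below 6.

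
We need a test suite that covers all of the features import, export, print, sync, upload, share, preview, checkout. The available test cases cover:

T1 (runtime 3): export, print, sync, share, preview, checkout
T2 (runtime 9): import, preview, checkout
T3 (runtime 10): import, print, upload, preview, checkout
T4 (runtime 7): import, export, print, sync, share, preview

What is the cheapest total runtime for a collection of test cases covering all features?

T1, T3 cover every feature at runtime 3 + 10 = 13.
Any cover uses at least 2 test cases; among all covering selections none totals below 13.

13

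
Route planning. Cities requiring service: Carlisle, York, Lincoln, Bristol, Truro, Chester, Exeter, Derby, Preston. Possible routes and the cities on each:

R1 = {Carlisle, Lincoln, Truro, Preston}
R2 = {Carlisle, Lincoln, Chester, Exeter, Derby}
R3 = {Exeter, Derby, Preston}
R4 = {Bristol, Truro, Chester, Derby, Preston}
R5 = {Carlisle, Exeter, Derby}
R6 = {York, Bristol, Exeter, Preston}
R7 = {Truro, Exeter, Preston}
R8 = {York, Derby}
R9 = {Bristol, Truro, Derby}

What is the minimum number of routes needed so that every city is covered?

3

R1, R2, R6 together cover {Carlisle, York, Lincoln, Bristol, Truro, Chester, Exeter, Derby, Preston} — every city.
No 2 of the 9 routes cover everything (all 36 pairs fall short), so 3 is minimum.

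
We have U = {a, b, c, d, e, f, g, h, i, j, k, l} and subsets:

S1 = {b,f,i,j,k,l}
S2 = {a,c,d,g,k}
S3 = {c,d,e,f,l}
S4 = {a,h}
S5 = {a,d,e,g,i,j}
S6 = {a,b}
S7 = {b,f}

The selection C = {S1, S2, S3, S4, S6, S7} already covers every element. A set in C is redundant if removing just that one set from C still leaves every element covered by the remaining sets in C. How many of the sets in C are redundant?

2

Drop S1: i, j uncovered — not redundant.
Drop S2: g uncovered — not redundant.
Drop S3: e uncovered — not redundant.
Drop S4: h uncovered — not redundant.
Drop S6: the rest still cover every element — redundant.
Drop S7: the rest still cover every element — redundant.
2 redundant: S6, S7.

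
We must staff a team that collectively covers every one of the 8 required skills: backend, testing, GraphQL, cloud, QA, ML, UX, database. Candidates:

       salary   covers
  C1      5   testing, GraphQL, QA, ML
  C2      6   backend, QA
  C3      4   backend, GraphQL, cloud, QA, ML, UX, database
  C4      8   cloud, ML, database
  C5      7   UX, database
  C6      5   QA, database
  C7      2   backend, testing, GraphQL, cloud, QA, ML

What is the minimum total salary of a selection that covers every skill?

C3, C7 cover every skill at salary 4 + 2 = 6.
Any cover uses at least 2 candidates; among all covering selections none totals below 6.

6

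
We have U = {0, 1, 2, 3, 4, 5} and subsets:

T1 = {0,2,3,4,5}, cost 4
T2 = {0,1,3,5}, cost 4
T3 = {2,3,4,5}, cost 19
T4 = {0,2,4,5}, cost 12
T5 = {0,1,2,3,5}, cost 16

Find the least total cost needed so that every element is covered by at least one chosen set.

8

T1, T2 cover every element at cost 4 + 4 = 8.
Any cover uses at least 2 sets; among all covering selections none totals below 8.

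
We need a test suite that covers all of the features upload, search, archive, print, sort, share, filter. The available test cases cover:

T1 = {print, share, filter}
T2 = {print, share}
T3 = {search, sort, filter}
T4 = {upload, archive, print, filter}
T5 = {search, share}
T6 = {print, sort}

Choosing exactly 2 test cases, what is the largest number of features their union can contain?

6

Choosing T3, T4 covers {upload, search, archive, print, sort, filter} — 6 features.
No choice of 2 test cases does better; here share is left uncovered.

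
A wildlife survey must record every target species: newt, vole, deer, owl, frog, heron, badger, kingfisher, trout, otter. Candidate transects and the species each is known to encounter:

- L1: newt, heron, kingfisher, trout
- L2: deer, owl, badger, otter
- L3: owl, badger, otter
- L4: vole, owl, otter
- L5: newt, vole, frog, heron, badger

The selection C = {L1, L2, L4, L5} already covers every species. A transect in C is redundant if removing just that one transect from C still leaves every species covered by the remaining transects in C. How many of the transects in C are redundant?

Drop L1: kingfisher, trout uncovered — not redundant.
Drop L2: deer uncovered — not redundant.
Drop L4: the rest still cover every species — redundant.
Drop L5: frog uncovered — not redundant.
1 redundant: L4.

1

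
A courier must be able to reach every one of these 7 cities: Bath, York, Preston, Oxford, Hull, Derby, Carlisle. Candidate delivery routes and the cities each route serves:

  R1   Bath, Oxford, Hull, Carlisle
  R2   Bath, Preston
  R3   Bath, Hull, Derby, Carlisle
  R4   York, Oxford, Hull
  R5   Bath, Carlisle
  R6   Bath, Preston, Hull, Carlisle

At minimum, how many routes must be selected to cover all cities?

3

R2, R3, R4 together cover {Bath, York, Preston, Oxford, Hull, Derby, Carlisle} — every city.
No 2 of the 6 routes cover everything (all 15 pairs fall short), so 3 is minimum.
Greedy (largest uncovered first) would take R1, R2, R3, R4 — 4 routes — but 3 suffice.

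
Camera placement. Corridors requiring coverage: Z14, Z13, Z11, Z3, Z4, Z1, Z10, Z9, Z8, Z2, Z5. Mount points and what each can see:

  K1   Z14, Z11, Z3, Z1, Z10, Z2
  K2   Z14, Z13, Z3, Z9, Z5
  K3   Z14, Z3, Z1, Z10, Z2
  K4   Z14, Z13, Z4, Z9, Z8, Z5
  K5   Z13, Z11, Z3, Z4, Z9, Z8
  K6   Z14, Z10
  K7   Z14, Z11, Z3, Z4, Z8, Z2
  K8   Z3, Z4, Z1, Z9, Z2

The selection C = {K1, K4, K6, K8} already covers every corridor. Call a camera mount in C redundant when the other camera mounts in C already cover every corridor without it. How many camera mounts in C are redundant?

2

Drop K1: Z11 uncovered — not redundant.
Drop K4: Z13, Z8, Z5 uncovered — not redundant.
Drop K6: the rest still cover every corridor — redundant.
Drop K8: the rest still cover every corridor — redundant.
2 redundant: K6, K8.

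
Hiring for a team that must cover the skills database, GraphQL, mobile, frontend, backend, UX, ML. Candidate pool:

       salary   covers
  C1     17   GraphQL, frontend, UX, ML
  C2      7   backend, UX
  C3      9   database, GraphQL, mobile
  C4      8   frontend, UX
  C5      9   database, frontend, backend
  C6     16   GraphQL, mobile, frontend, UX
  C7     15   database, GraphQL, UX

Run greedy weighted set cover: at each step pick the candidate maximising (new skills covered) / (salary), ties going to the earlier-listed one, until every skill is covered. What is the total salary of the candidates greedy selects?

41

Pick 1: C3 adds 3 new (database, GraphQL, mobile) at salary 9 (ratio 3/9).
Pick 2: C2 adds 2 new (backend, UX) at salary 7 (ratio 2/7).
Pick 3: C4 adds 1 new (frontend) at salary 8 (ratio 1/8).
Pick 4: C1 adds 1 new (ML) at salary 17 (ratio 1/17).
Greedy total salary: 9 + 7 + 8 + 17 = 41. (The true optimum is 33, so greedy overshoots here.)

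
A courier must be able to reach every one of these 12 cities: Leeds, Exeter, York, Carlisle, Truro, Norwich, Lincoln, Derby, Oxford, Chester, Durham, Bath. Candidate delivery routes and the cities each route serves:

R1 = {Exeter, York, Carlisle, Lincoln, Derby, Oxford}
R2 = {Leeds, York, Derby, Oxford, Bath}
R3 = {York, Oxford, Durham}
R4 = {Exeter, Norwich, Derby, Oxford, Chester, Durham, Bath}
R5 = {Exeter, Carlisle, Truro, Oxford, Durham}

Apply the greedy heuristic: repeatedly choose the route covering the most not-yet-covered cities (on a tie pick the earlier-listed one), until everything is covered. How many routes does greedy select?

4

Pick 1: R4 covers 7 new cities (Exeter, Norwich, Derby, Oxford, Chester, Durham, Bath).
Pick 2: R1 covers 3 new cities (York, Carlisle, Lincoln).
Pick 3: R2 covers 1 new cities (Leeds).
Pick 4: R5 covers 1 new cities (Truro).
Greedy uses 4 routes.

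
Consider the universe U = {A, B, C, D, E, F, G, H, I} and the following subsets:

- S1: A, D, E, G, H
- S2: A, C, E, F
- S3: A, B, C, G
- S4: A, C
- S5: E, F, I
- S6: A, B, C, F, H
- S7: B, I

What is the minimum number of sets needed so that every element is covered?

S1, S2, S7 together cover {A, B, C, D, E, F, G, H, I} — every element.
No 2 of the 7 sets cover everything (all 21 pairs fall short), so 3 is minimum.

3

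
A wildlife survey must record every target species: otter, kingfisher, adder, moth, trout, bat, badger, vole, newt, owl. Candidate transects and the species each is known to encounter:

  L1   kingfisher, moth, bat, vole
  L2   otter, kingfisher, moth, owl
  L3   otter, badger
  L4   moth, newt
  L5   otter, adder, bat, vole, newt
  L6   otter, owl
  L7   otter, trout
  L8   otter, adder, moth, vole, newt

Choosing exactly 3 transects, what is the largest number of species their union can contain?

9

Choosing L2, L3, L5 covers {otter, kingfisher, adder, moth, bat, badger, vole, newt, owl} — 9 species.
No choice of 3 transects does better; here trout is left uncovered.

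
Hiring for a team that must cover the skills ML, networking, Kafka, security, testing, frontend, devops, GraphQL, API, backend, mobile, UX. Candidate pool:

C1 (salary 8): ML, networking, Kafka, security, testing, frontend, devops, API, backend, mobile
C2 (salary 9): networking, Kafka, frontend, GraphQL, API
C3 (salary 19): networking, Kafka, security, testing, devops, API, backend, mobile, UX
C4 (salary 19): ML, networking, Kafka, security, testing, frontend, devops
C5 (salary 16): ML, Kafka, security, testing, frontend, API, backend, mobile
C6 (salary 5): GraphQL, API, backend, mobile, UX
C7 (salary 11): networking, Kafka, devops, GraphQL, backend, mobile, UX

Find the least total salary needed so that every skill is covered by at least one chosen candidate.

13

C1, C6 cover every skill at salary 8 + 5 = 13.
Any cover uses at least 2 candidates; among all covering selections none totals below 13.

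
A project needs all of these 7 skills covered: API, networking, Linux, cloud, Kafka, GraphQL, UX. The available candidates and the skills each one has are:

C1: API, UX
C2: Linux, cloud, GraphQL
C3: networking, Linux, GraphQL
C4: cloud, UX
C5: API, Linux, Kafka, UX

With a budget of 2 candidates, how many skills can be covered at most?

6

Choosing C2, C5 covers {API, Linux, cloud, Kafka, GraphQL, UX} — 6 skills.
No choice of 2 candidates does better; here networking is left uncovered.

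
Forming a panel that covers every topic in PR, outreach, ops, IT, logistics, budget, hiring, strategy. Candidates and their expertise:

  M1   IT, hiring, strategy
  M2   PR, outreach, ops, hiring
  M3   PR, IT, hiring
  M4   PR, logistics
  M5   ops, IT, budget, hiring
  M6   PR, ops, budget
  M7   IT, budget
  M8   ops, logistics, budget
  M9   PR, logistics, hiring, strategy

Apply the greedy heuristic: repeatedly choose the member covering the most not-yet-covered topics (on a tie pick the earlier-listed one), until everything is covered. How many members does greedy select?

3

Pick 1: M2 covers 4 new topics (PR, outreach, ops, hiring).
Pick 2: M1 covers 2 new topics (IT, strategy).
Pick 3: M8 covers 2 new topics (logistics, budget).
Greedy uses 3 members.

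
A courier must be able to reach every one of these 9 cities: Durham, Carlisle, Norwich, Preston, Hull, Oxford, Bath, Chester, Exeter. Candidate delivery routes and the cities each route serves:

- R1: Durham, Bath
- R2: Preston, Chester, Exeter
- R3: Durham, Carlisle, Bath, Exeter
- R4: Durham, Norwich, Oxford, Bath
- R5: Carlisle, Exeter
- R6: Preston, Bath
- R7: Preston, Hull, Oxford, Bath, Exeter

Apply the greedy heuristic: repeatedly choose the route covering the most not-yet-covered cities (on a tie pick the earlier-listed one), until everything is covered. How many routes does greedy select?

4

Pick 1: R7 covers 5 new cities (Preston, Hull, Oxford, Bath, Exeter).
Pick 2: R3 covers 2 new cities (Durham, Carlisle).
Pick 3: R2 covers 1 new cities (Chester).
Pick 4: R4 covers 1 new cities (Norwich).
Greedy uses 4 routes.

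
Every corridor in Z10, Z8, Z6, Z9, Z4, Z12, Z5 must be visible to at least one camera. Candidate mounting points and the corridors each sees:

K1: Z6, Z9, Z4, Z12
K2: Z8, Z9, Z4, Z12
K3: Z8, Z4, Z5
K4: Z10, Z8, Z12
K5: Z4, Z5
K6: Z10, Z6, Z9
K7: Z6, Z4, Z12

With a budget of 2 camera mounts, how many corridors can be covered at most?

Choosing K1, K3 covers {Z8, Z6, Z9, Z4, Z12, Z5} — 6 corridors.
No choice of 2 camera mounts does better; here Z10 is left uncovered.

6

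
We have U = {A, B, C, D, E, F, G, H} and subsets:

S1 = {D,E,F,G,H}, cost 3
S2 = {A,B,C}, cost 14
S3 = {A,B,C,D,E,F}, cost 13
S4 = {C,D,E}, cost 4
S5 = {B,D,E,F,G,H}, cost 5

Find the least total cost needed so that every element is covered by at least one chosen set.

S1, S3 cover every element at cost 3 + 13 = 16.
Any cover uses at least 2 sets; among all covering selections none totals below 16.

16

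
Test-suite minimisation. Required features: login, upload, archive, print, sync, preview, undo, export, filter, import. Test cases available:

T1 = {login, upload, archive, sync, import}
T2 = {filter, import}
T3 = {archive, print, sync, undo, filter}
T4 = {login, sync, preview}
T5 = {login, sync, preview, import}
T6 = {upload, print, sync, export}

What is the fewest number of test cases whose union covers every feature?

T3, T5, T6 together cover {login, upload, archive, print, sync, preview, undo, export, filter, import} — every feature.
No 2 of the 6 test cases cover everything (all 15 pairs fall short), so 3 is minimum.
Greedy (largest uncovered first) would take T1, T3, T4, T6 — 4 test cases — but 3 suffice.

3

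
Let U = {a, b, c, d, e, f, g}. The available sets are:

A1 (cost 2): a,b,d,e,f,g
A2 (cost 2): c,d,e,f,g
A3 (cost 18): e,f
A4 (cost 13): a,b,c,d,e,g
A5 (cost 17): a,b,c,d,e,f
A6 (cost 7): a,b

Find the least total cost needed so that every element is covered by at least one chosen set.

A1, A2 cover every element at cost 2 + 2 = 4.
Any cover uses at least 2 sets; among all covering selections none totals below 4.

4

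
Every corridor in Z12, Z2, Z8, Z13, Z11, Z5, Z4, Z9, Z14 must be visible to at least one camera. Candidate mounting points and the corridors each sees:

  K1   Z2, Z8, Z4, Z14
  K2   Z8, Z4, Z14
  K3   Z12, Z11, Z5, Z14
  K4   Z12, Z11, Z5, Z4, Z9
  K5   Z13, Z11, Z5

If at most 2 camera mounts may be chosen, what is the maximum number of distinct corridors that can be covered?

Choosing K1, K4 covers {Z12, Z2, Z8, Z11, Z5, Z4, Z9, Z14} — 8 corridors.
No choice of 2 camera mounts does better; here Z13 is left uncovered.

8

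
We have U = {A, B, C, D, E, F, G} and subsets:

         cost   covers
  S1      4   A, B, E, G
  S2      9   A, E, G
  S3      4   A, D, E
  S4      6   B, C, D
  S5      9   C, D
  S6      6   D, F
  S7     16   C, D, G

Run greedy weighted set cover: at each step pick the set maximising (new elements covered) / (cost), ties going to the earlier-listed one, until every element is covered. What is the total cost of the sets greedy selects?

16

Pick 1: S1 adds 4 new (A, B, E, G) at cost 4 (ratio 4/4).
Pick 2: S4 adds 2 new (C, D) at cost 6 (ratio 2/6).
Pick 3: S6 adds 1 new (F) at cost 6 (ratio 1/6).
Greedy total cost: 4 + 6 + 6 = 16.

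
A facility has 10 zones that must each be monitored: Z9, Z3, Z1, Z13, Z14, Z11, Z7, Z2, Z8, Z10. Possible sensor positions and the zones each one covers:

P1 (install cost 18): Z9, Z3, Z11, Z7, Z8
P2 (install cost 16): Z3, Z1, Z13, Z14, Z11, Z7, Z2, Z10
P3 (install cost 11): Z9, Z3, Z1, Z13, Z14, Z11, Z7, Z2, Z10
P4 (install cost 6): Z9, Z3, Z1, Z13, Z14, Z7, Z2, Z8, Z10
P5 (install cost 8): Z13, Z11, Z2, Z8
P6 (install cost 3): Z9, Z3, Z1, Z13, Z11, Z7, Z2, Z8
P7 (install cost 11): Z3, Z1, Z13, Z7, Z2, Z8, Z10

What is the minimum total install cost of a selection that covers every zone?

9

P4, P6 cover every zone at install cost 6 + 3 = 9.
Any cover uses at least 2 sensor positions; among all covering selections none totals below 9.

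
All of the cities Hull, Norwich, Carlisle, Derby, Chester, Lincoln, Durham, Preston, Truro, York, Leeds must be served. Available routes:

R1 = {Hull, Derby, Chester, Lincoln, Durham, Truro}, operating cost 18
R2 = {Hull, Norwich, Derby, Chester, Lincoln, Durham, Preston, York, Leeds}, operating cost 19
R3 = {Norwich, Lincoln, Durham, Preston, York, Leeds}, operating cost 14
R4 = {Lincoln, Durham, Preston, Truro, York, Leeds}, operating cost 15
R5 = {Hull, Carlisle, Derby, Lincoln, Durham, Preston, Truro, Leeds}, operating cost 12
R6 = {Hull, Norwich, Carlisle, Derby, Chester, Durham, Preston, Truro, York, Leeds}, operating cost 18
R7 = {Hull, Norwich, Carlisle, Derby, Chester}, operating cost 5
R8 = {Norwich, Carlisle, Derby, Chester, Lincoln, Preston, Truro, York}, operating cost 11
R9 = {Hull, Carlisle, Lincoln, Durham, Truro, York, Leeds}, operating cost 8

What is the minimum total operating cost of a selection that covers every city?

19

R8, R9 cover every city at operating cost 11 + 8 = 19.
Any cover uses at least 2 routes; among all covering selections none totals below 19.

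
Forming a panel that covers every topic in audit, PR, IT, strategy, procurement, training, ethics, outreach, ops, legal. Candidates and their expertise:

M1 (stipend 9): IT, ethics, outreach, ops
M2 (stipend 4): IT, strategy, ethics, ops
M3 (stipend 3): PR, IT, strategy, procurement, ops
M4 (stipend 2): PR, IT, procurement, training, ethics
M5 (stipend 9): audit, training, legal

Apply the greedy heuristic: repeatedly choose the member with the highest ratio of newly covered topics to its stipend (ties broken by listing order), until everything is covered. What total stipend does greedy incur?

23

Pick 1: M4 adds 5 new (PR, IT, procurement, training, ethics) at stipend 2 (ratio 5/2).
Pick 2: M3 adds 2 new (strategy, ops) at stipend 3 (ratio 2/3).
Pick 3: M5 adds 2 new (audit, legal) at stipend 9 (ratio 2/9).
Pick 4: M1 adds 1 new (outreach) at stipend 9 (ratio 1/9).
Greedy total stipend: 2 + 3 + 9 + 9 = 23. (The true optimum is 21, so greedy overshoots here.)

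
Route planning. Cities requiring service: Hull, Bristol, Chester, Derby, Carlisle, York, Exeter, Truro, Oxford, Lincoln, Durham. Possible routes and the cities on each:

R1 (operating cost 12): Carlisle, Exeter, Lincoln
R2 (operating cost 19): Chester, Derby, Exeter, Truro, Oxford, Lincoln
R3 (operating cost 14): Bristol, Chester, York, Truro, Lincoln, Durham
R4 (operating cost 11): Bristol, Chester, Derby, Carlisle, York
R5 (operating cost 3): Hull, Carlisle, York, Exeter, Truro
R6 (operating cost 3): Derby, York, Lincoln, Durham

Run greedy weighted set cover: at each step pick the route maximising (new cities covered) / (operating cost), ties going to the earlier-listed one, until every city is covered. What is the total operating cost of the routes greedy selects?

36

Pick 1: R5 adds 5 new (Hull, Carlisle, York, Exeter, Truro) at operating cost 3 (ratio 5/3).
Pick 2: R6 adds 3 new (Derby, Lincoln, Durham) at operating cost 3 (ratio 3/3).
Pick 3: R4 adds 2 new (Bristol, Chester) at operating cost 11 (ratio 2/11).
Pick 4: R2 adds 1 new (Oxford) at operating cost 19 (ratio 1/19).
Greedy total operating cost: 3 + 3 + 11 + 19 = 36.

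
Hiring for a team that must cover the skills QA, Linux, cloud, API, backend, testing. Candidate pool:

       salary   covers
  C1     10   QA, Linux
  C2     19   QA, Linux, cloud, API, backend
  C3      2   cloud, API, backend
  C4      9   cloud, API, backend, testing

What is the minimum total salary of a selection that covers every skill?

19

C1, C4 cover every skill at salary 10 + 9 = 19.
Any cover uses at least 2 candidates; among all covering selections none totals below 19.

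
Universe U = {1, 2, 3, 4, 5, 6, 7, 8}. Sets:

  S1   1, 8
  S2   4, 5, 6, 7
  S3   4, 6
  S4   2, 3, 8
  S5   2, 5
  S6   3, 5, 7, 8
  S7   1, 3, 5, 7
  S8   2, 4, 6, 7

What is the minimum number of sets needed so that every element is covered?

S1, S2, S4 together cover {1, 2, 3, 4, 5, 6, 7, 8} — every element.
No 2 of the 8 sets cover everything (all 28 pairs fall short), so 3 is minimum.

3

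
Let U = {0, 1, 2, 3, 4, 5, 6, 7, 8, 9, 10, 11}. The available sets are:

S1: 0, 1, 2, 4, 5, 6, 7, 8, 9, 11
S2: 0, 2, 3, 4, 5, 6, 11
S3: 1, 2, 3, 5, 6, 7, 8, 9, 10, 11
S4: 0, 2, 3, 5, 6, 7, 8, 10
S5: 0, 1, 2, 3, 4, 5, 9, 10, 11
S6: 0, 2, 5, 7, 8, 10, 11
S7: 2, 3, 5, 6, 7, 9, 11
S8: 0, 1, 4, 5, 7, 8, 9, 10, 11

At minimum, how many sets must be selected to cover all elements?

2

S1, S3 together cover {0, 1, 2, 3, 4, 5, 6, 7, 8, 9, 10, 11} — every element.
No single set contains all 12 elements, so 2 is optimal.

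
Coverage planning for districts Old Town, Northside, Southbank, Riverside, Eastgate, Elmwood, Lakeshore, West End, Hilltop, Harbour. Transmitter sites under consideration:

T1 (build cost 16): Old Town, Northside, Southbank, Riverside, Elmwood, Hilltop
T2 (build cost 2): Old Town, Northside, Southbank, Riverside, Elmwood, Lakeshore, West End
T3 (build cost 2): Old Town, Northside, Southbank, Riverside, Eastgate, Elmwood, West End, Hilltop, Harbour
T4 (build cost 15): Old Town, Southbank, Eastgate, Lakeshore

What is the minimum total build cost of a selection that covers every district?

T2, T3 cover every district at build cost 2 + 2 = 4.
Any cover uses at least 2 transmitter sites; among all covering selections none totals below 4.

4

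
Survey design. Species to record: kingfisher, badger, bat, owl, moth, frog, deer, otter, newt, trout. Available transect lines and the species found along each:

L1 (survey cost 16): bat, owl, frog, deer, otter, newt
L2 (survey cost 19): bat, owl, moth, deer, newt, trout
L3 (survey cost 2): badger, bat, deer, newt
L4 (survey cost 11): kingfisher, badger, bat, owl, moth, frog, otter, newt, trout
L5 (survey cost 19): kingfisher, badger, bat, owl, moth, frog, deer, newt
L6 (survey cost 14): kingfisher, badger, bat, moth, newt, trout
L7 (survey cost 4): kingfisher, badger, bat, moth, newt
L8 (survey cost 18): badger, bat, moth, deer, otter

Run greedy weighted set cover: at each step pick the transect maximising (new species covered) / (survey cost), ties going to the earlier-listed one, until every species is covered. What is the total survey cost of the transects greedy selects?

13

Pick 1: L3 adds 4 new (badger, bat, deer, newt) at survey cost 2 (ratio 4/2).
Pick 2: L4 adds 6 new (kingfisher, owl, moth, frog, otter, trout) at survey cost 11 (ratio 6/11).
Greedy total survey cost: 2 + 11 = 13.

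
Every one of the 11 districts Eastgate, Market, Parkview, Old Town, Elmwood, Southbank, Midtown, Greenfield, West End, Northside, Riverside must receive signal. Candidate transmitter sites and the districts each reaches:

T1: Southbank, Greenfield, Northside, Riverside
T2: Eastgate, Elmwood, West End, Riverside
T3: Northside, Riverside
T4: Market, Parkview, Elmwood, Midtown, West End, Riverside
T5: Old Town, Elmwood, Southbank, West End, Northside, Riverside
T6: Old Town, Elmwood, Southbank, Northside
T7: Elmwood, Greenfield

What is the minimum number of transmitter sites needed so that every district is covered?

T1, T2, T4, T5 together cover {Eastgate, Market, Parkview, Old Town, Elmwood, Southbank, Midtown, Greenfield, West End, Northside, Riverside} — every district.
No 3 of the 7 transmitter sites cover everything (all 35 triples fall short), so 4 is minimum.

4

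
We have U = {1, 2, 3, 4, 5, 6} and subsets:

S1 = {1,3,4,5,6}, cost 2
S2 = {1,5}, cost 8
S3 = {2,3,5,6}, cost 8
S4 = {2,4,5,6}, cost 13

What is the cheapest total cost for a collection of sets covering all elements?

10

S1, S3 cover every element at cost 2 + 8 = 10.
Any cover uses at least 2 sets; among all covering selections none totals below 10.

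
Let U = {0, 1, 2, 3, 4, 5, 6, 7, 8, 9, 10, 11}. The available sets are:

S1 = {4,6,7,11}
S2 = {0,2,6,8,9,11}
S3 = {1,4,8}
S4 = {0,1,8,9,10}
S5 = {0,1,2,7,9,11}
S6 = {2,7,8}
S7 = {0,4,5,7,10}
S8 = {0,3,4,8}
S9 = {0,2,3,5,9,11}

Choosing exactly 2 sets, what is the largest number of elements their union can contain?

Choosing S2, S7 covers {0, 2, 4, 5, 6, 7, 8, 9, 10, 11} — 10 elements.
No choice of 2 sets does better; here 1, 3 are left uncovered.

10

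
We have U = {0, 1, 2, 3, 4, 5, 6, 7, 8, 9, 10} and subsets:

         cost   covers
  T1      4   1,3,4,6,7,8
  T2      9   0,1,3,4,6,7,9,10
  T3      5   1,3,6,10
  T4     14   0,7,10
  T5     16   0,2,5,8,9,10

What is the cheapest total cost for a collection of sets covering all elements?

T1, T5 cover every element at cost 4 + 16 = 20.
Any cover uses at least 2 sets; among all covering selections none totals below 20.
Greedy by coverage-per-cost would pick T1, T2, T5 for 29 — worse than the optimum 20.

20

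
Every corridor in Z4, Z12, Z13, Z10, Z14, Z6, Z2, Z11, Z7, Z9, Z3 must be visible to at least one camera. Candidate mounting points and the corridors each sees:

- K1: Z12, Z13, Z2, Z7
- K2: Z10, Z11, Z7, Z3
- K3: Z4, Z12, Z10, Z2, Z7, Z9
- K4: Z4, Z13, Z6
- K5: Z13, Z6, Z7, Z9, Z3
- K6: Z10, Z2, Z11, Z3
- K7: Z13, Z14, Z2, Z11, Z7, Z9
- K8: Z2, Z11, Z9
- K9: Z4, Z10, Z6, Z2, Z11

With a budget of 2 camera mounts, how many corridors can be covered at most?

9

Choosing K3, K5 covers {Z4, Z12, Z13, Z10, Z6, Z2, Z7, Z9, Z3} — 9 corridors.
No choice of 2 camera mounts does better; here Z14, Z11 are left uncovered.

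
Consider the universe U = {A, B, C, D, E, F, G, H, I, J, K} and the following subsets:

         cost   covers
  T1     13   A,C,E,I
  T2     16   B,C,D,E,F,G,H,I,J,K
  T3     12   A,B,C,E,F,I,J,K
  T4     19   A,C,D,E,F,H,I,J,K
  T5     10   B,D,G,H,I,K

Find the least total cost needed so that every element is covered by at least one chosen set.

22

T3, T5 cover every element at cost 12 + 10 = 22.
Any cover uses at least 2 sets; among all covering selections none totals below 22.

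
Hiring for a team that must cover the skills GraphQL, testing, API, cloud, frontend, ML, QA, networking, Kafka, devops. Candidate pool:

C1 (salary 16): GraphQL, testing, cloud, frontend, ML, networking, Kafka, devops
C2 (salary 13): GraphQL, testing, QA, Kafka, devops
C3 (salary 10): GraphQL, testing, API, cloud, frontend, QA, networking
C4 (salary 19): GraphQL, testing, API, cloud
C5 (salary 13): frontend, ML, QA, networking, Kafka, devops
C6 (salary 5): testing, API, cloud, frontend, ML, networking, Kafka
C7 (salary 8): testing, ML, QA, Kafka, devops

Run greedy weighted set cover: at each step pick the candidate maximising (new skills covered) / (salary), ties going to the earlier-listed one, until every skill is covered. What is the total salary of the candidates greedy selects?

23

Pick 1: C6 adds 7 new (testing, API, cloud, frontend, ML, networking, Kafka) at salary 5 (ratio 7/5).
Pick 2: C7 adds 2 new (QA, devops) at salary 8 (ratio 2/8).
Pick 3: C3 adds 1 new (GraphQL) at salary 10 (ratio 1/10).
Greedy total salary: 5 + 8 + 10 = 23. (The true optimum is 18, so greedy overshoots here.)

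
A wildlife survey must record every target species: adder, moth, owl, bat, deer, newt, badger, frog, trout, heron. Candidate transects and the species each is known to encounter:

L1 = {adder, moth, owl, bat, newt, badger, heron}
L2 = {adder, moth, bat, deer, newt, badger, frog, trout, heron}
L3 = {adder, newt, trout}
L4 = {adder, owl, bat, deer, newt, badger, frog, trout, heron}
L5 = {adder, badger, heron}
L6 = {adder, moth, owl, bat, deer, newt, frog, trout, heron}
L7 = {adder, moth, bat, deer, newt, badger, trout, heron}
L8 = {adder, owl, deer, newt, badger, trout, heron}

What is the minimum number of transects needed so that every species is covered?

L1, L2 together cover {adder, moth, owl, bat, deer, newt, badger, frog, trout, heron} — every species.
No single transect contains all 10 species, so 2 is optimal.

2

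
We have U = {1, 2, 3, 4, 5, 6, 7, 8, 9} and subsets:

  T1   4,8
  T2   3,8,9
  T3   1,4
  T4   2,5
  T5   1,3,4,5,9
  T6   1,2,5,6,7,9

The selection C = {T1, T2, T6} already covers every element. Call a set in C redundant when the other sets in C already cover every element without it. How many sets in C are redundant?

Drop T1: 4 uncovered — not redundant.
Drop T2: 3 uncovered — not redundant.
Drop T6: 1, 2, 5, 6, … uncovered — not redundant.
None of the sets in C is redundant.

0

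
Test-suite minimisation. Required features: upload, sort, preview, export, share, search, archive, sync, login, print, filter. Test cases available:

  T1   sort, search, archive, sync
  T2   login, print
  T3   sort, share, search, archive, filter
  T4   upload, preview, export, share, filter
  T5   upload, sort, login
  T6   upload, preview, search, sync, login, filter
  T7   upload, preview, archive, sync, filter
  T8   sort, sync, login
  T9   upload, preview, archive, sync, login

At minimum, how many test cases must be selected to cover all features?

3

T1, T2, T4 together cover {upload, sort, preview, export, share, search, archive, sync, login, print, filter} — every feature.
No 2 of the 9 test cases cover everything (all 36 pairs fall short), so 3 is minimum.
Greedy (largest uncovered first) would take T6, T3, T2, T4 — 4 test cases — but 3 suffice.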